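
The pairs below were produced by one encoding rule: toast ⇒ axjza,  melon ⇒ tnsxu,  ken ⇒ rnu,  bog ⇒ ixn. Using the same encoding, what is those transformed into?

The shift depends on letter class: consonant t→a is +7, but vowel o→x is +9. The rule splits by letter class: vowels +9, consonants +7.
For those: t(cons)+7=a, h(cons)+7=o, o(vowel)+9=x, s(cons)+7=z, e(vowel)+9=n.

aoxzn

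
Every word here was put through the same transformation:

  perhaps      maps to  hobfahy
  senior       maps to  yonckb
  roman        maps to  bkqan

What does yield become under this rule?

Treating letters as 0–25, the rule is x ↦ 23x + 0 (mod 26).
On yield: y(24)→23·24+0≡6=g; i(8)→23·8+0≡2=c; e(4)→23·4+0≡14=o; l(11)→23·11+0≡19=t; d(3)→23·3+0≡17=r (all mod 26).

gcotr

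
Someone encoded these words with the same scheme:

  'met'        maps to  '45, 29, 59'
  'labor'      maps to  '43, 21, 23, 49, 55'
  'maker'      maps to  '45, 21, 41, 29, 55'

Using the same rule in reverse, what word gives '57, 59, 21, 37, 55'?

stair

With a=1..z=26, the number is 2·pos + 19.
Undoing it on 57, 59, 21, 37, 55: 57→(57−19)÷2=19=s, 59→(59−19)÷2=20=t, 21→(21−19)÷2=1=a, 37→(37−19)÷2=9=i, 55→(55−19)÷2=18=r.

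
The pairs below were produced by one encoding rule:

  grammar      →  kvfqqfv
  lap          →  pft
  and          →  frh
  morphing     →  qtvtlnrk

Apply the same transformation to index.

The shift depends on letter class: consonant g→k is +4, but vowel a→f is +5. Vowels shift forward by 5 and consonants shift forward by 4.
For index: i(vowel)+5=n, n(cons)+4=r, d(cons)+4=h, e(vowel)+5=j, x(cons)+4=b.

nrhjb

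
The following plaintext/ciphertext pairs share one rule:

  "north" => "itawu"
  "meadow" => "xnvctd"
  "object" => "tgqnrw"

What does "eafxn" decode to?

prime

n(13)→i(8) and o(14)→t(19) fit y≡11x+21 (mod 26); the inverse of 11 mod 26 is 19. This is an affine cipher: with a=0,…,z=25, each position x becomes (11x+21) mod 26.
Undoing it on eafxn: e(4)→19·(4−21)≡15=p; a(0)→19·(0−21)≡17=r; f(5)→19·(5−21)≡8=i; x(23)→19·(23−21)≡12=m; n(13)→19·(13−21)≡4=e (all mod 26).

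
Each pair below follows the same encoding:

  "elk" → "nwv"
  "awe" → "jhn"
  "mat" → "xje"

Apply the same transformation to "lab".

wjm

The shift depends on letter class: consonant l→w is +11, but vowel e→n is +9. Two shifts are in play — +9 for a/e/i/o/u, +11 for every other letter.
Applying it to lab: l(cons)+11=w, a(vowel)+9=j, b(cons)+11=m.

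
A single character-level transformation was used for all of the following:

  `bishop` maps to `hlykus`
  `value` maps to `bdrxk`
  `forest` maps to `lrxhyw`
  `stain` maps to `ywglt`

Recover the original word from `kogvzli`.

elastic

Shifts by position in bishop: pos 0: b→h (+6), pos 1: i→l (+3), pos 2: s→y (+6), pos 3: h→k (+3) — repeating every 2. It's a Vigenère-style cipher with numeric key [6,3]: position i shifts by key[i mod 2].
Decoding kogvzli: k−6=e, o−3=l, g−6=a, v−3=s, z−6=t, l−3=i, i−6=c.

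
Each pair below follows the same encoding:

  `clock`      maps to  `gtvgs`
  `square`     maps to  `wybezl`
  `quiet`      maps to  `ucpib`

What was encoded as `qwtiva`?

A repeating key of period 3 is used — shifts +4, +8, +7 over and over.
Decoding qwtiva: q−4=m, w−8=o, t−7=m, i−4=e, v−8=n, a−7=t.

moment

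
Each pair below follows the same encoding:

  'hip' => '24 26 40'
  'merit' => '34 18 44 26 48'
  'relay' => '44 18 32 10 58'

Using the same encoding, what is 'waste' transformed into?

54 10 46 48 18

With a=1..z=26, the number is 2·pos + 8.
For waste: w=23→54, a=1→10, s=19→46, t=20→48, e=5→18.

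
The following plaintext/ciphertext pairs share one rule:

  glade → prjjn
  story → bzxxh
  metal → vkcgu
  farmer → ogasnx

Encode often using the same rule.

xlckw

Shifts by position in glade: pos 0: g→p (+9), pos 1: l→r (+6), pos 2: a→j (+9), pos 3: d→j (+6) — repeating every 2. It's a Vigenère-style cipher with numeric key [9,6]: position i shifts by key[i mod 2].
On often: o+9=x, f+6=l, t+9=c, e+6=k, n+9=w.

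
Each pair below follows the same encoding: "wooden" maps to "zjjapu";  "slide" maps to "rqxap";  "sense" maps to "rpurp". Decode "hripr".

ashes

w(22)→z(25) and o(14)→j(9) fit y≡15x+7 (mod 26); the inverse of 15 mod 26 is 7. Each letter's alphabet position (a=0..z=25) is mapped through 15·x+7 mod 26 — an affine cipher.
Reversing it on hripr: h(7)→7·(7−7)≡0=a; r(17)→7·(17−7)≡18=s; i(8)→7·(8−7)≡7=h; p(15)→7·(15−7)≡4=e; r(17)→7·(17−7)≡18=s (all mod 26).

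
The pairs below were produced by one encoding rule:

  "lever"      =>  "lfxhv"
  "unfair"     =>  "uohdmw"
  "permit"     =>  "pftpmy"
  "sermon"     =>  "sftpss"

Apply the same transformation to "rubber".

rvdeiw

In lever: l→l is +0, e→f is +1, v→x is +2, e→h is +3 — the shift increases by 1 each position. Letter i (0-indexed) is shifted by i+0, so successive shifts are 0, 1, 2, ….
For rubber: r+0=r, u+1=v, b+2=d, b+3=e, e+4=i, r+5=w.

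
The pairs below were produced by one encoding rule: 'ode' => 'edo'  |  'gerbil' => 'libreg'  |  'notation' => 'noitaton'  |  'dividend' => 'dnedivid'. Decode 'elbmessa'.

assemble

The output letters match the input read backwards: ode reversed is edo. The word is simply reversed.
Decoding elbmessa: then reverse → assemble.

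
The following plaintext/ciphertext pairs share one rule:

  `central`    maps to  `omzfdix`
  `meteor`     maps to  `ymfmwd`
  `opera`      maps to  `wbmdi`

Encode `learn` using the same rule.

xmidz

Vowels shift forward by 8 and consonants shift forward by 12.
Applying it to learn: l(cons)+12=x, e(vowel)+8=m, a(vowel)+8=i, r(cons)+12=d, n(cons)+12=z.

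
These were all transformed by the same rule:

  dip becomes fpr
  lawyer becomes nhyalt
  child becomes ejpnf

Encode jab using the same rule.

lhd

The shift depends on letter class: consonant d→f is +2, but vowel i→p is +7. Two shifts are in play — +7 for a/e/i/o/u, +2 for every other letter.
For jab: j(cons)+2=l, a(vowel)+7=h, b(cons)+2=d.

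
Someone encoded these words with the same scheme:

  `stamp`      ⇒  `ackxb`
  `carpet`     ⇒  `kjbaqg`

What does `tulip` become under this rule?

Each letter shifts forward by (position + 8), i.e. 8, 9, 10, … — the shift grows by one for each successive letter.
For tulip: t+8=b, u+9=d, l+10=v, i+11=t, p+12=b.

bdvtb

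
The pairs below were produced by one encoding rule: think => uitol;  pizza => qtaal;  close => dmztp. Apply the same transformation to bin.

cto

The shift depends on letter class: consonant t→u is +1, but vowel i→t is +11. The rule splits by letter class: vowels +11, consonants +1.
For bin: b(cons)+1=c, i(vowel)+11=t, n(cons)+1=o.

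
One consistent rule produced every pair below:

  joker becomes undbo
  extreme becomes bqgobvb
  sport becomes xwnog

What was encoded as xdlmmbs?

skilled

j(9)→u(20) and o(14)→n(13) fit y≡9x+17 (mod 26); the inverse of 9 mod 26 is 3. This is an affine cipher: with a=0,…,z=25, each position x becomes (9x+17) mod 26.
Undoing it on xdlmmbs: x(23)→3·(23−17)≡18=s; d(3)→3·(3−17)≡10=k; l(11)→3·(11−17)≡8=i; m(12)→3·(12−17)≡11=l; m(12)→3·(12−17)≡11=l; b(1)→3·(1−17)≡4=e; s(18)→3·(18−17)≡3=d (all mod 26).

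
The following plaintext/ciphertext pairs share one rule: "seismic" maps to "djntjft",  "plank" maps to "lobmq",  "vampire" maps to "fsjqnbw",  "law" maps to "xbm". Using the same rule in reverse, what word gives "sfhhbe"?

The output letters match the input read backwards, each shifted +1: seismic reversed is cimsies. Read the word backwards and shift each letter +1.
Reversing it on sfhhbe: shift back: s−1=r, f−1=e, h−1=g, h−1=g, b−1=a, e−1=d → reggad; then reverse → dagger.

dagger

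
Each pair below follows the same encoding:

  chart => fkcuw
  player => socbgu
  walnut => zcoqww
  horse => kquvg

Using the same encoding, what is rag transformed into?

ucj

The shift depends on letter class: consonant c→f is +3, but vowel a→c is +2. The rule splits by letter class: vowels +2, consonants +3.
For rag: r(cons)+3=u, a(vowel)+2=c, g(cons)+3=j.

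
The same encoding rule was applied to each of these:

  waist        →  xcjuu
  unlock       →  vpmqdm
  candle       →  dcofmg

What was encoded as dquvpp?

cotton

Shifts by position in waist: pos 0: w→x (+1), pos 1: a→c (+2), pos 2: i→j (+1), pos 3: s→u (+2) — repeating every 2. A repeating key of period 2 is used — shifts +1, +2 over and over.
Decoding dquvpp: d−1=c, q−2=o, u−1=t, v−2=t, p−1=o, p−2=n.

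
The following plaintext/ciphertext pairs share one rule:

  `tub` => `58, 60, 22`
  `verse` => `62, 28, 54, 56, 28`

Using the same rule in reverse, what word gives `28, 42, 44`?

elm

t(#20)→58 and u(#21)→60: differences scale by 2, so n = 2·pos + 18. With a=1..z=26, the number is 2·pos + 18.
Decoding 28, 42, 44: 28→(28−18)÷2=5=e, 42→(42−18)÷2=12=l, 44→(44−18)÷2=13=m.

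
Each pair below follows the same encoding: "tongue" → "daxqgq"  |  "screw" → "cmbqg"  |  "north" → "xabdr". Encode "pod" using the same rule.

The shift depends on letter class: consonant t→d is +10, but vowel o→a is +12. Two shifts are in play — +12 for a/e/i/o/u, +10 for every other letter.
For pod: p(cons)+10=z, o(vowel)+12=a, d(cons)+10=n.

zan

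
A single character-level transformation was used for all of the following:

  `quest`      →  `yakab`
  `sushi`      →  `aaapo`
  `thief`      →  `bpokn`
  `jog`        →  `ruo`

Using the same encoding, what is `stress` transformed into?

abzkaa

The shift depends on letter class: consonant q→y is +8, but vowel u→a is +6. Vowels shift forward by 6 and consonants shift forward by 8.
On stress: s(cons)+8=a, t(cons)+8=b, r(cons)+8=z, e(vowel)+6=k, s(cons)+8=a, s(cons)+8=a.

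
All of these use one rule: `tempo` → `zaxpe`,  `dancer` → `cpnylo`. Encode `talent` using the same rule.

eypwle

The output letters match the input read backwards, each shifted +11: tempo reversed is opmet. The word is reversed, then every letter is shifted forward by 11.
Applying it to talent: reverse → tnelat; then shift: t+11=e, n+11=y, e+11=p, l+11=w, a+11=l, t+11=e.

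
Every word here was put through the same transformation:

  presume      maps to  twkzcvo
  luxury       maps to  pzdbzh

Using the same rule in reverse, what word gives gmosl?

child

In presume: p→t is +4, r→w is +5, e→k is +6, s→z is +7 — the shift increases by 1 each position. Letter i (0-indexed) is shifted by i+4, so successive shifts are 4, 5, 6, ….
Undoing it on gmosl: g−4=c, m−5=h, o−6=i, s−7=l, l−8=d.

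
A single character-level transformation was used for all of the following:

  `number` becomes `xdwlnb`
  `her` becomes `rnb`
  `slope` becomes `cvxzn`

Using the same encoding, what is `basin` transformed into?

The rule splits by letter class: vowels +9, consonants +10.
Applying it to basin: b(cons)+10=l, a(vowel)+9=j, s(cons)+10=c, i(vowel)+9=r, n(cons)+10=x.

ljcrx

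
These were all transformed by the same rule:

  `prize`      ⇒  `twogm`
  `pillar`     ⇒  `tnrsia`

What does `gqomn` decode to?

In prize: p→t is +4, r→w is +5, i→o is +6, z→g is +7 — the shift increases by 1 each position. Letter i (0-indexed) is shifted by i+4, so successive shifts are 4, 5, 6, ….
Reversing it on gqomn: g−4=c, q−5=l, o−6=i, m−7=f, n−8=f.

cliff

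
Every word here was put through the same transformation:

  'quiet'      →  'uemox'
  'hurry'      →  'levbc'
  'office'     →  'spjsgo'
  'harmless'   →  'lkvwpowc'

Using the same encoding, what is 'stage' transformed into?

Shifts by position in quiet: pos 0: q→u (+4), pos 1: u→e (+10), pos 2: i→m (+4), pos 3: e→o (+10) — repeating every 2. The shifts repeat in a cycle of length 2: positions 0,1,… shift by +4, +10, then the pattern repeats.
For stage: s+4=w, t+10=d, a+4=e, g+10=q, e+4=i.

wdeqi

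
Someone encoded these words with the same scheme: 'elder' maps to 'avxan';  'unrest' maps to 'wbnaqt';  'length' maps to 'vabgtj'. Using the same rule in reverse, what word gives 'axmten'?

editor

e(4)→a(0) and l(11)→v(21) fit y≡3x+14 (mod 26); the inverse of 3 mod 26 is 9. Each letter's alphabet position (a=0..z=25) is mapped through 3·x+14 mod 26 — an affine cipher.
Reversing it on axmten: a(0)→9·(0−14)≡4=e; x(23)→9·(23−14)≡3=d; m(12)→9·(12−14)≡8=i; t(19)→9·(19−14)≡19=t; e(4)→9·(4−14)≡14=o; n(13)→9·(13−14)≡17=r (all mod 26).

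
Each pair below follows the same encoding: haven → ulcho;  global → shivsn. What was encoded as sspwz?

The output letters match the input read backwards, each shifted +7: haven reversed is nevah. Read the word backwards and shift each letter +7.
Decoding sspwz: shift back: s−7=l, s−7=l, p−7=i, w−7=p, z−7=s → llips; then reverse → spill.

spill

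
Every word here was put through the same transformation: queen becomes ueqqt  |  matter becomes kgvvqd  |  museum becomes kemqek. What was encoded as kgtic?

mango

q(16)→u(20) and u(20)→e(4) fit y≡9x+6 (mod 26); the inverse of 9 mod 26 is 3. Treating letters as 0–25, the rule is x ↦ 9x + 6 (mod 26).
Reversing it on kgtic: k(10)→3·(10−6)≡12=m; g(6)→3·(6−6)≡0=a; t(19)→3·(19−6)≡13=n; i(8)→3·(8−6)≡6=g; c(2)→3·(2−6)≡14=o (all mod 26).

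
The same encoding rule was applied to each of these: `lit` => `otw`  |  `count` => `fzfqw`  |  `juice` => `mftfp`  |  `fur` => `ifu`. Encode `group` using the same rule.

The rule splits by letter class: vowels +11, consonants +3.
On group: g(cons)+3=j, r(cons)+3=u, o(vowel)+11=z, u(vowel)+11=f, p(cons)+3=s.

juzfs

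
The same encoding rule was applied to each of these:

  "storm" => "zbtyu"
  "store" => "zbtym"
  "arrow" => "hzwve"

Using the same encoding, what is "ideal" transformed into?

pljht

Shifts by position in storm: pos 0: s→z (+7), pos 1: t→b (+8), pos 2: o→t (+5), pos 3: r→y (+7), pos 4: m→u (+8) — repeating every 3. A repeating key of period 3 is used — shifts +7, +8, +5 over and over.
Applying it to ideal: i+7=p, d+8=l, e+5=j, a+7=h, l+8=t.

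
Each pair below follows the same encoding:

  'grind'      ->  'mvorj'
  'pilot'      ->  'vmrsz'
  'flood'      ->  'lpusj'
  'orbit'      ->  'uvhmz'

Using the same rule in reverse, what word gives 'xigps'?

Shifts by position in grind: pos 0: g→m (+6), pos 1: r→v (+4), pos 2: i→o (+6), pos 3: n→r (+4) — repeating every 2. A repeating key of period 2 is used — shifts +6, +4 over and over.
Undoing it on xigps: x−6=r, i−4=e, g−6=a, p−4=l, s−6=m.

realm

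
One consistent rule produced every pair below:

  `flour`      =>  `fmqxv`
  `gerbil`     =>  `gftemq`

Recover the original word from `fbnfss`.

falcon

Letter i (0-indexed) is shifted by i+0, so successive shifts are 0, 1, 2, ….
Reversing it on fbnfss: f−0=f, b−1=a, n−2=l, f−3=c, s−4=o, s−5=n.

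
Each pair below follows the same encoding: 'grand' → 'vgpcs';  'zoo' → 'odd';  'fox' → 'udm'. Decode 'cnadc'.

nylon

Compare letters: g→v is +15, r→g is +15, a→p is +15 — a constant shift. This is a Caesar cipher with shift 15.
Undoing it on cnadc: c−15=n, n−15=y, a−15=l, d−15=o, c−15=n.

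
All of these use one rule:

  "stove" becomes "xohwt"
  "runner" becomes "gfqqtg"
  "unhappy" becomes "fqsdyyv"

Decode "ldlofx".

cactus

s(18)→x(23) and t(19)→o(14) fit y≡17x+3 (mod 26); the inverse of 17 mod 26 is 23. This is an affine cipher: with a=0,…,z=25, each position x becomes (17x+3) mod 26.
Undoing it on ldlofx: l(11)→23·(11−3)≡2=c; d(3)→23·(3−3)≡0=a; l(11)→23·(11−3)≡2=c; o(14)→23·(14−3)≡19=t; f(5)→23·(5−3)≡20=u; x(23)→23·(23−3)≡18=s (all mod 26).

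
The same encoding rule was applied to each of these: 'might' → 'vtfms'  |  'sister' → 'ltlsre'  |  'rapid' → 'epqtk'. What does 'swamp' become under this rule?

lnpvq

Treating letters as 0–25, the rule is x ↦ 7x + 15 (mod 26).
For swamp: s(18)→7·18+15≡11=l; w(22)→7·22+15≡13=n; a(0)→7·0+15≡15=p; m(12)→7·12+15≡21=v; p(15)→7·15+15≡16=q (all mod 26).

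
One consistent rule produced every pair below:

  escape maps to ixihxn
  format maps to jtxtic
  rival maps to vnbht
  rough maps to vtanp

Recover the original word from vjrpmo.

relief

Letter i (0-indexed) is shifted by i+4, so successive shifts are 4, 5, 6, ….
Reversing it on vjrpmo: v−4=r, j−5=e, r−6=l, p−7=i, m−8=e, o−9=f.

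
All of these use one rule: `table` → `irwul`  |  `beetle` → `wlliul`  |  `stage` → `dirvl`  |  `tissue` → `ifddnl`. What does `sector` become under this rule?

t(19)→i(8) and a(0)→r(17) fit y≡5x+17 (mod 26); the inverse of 5 mod 26 is 21. Each letter's alphabet position (a=0..z=25) is mapped through 5·x+17 mod 26 — an affine cipher.
For sector: s(18)→5·18+17≡3=d; e(4)→5·4+17≡11=l; c(2)→5·2+17≡1=b; t(19)→5·19+17≡8=i; o(14)→5·14+17≡9=j; r(17)→5·17+17≡24=y (all mod 26).

dlbijy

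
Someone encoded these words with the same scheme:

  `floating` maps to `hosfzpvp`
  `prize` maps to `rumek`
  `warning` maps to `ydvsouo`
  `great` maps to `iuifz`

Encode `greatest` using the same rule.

The shift increases by 1 at each position, starting from +2: 2, 3, 4, ….
On greatest: g+2=i, r+3=u, e+4=i, a+5=f, t+6=z, e+7=l, s+8=a, t+9=c.

iuifzlac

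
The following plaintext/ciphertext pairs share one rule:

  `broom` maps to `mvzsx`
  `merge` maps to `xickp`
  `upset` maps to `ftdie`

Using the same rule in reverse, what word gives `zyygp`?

ounce

Shifts by position in broom: pos 0: b→m (+11), pos 1: r→v (+4), pos 2: o→z (+11), pos 3: o→s (+4) — repeating every 2. A repeating key of period 2 is used — shifts +11, +4 over and over.
Undoing it on zyygp: z−11=o, y−4=u, y−11=n, g−4=c, p−11=e.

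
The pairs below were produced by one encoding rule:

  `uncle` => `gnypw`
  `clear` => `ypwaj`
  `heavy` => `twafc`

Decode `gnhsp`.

u(20)→g(6) and n(13)→n(13) fit y≡25x+0 (mod 26); the inverse of 25 mod 26 is 25. Each letter's alphabet position (a=0..z=25) is mapped through 25·x+0 mod 26 — an affine cipher.
Undoing it on gnhsp: g(6)→25·(6−0)≡20=u; n(13)→25·(13−0)≡13=n; h(7)→25·(7−0)≡19=t; s(18)→25·(18−0)≡8=i; p(15)→25·(15−0)≡11=l (all mod 26).

until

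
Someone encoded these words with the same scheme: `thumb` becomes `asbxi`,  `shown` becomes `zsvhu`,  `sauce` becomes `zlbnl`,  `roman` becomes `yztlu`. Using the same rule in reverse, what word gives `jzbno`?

Shifts by position in thumb: pos 0: t→a (+7), pos 1: h→s (+11), pos 2: u→b (+7), pos 3: m→x (+11) — repeating every 2. The shifts repeat in a cycle of length 2: positions 0,1,… shift by +7, +11, then the pattern repeats.
Reversing it on jzbno: j−7=c, z−11=o, b−7=u, n−11=c, o−7=h.

couch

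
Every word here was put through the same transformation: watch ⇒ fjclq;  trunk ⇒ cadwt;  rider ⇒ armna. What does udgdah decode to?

luxury

Compare letters: w→f is +9, a→j is +9, t→c is +9 — a constant shift. Each letter is shifted forward by 9 in the alphabet (a Caesar shift of +9).
Reversing it on udgdah: u−9=l, d−9=u, g−9=x, d−9=u, a−9=r, h−9=y.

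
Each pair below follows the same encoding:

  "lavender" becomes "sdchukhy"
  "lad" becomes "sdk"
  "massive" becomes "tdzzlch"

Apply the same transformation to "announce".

The rule splits by letter class: vowels +3, consonants +7.
Applying it to announce: a(vowel)+3=d, n(cons)+7=u, n(cons)+7=u, o(vowel)+3=r, u(vowel)+3=x, n(cons)+7=u, c(cons)+7=j, e(vowel)+3=h.

duurxujh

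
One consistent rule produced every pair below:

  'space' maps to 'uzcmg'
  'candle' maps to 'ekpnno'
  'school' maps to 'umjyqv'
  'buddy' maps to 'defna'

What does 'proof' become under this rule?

rbqyh

Shifts by position in space: pos 0: s→u (+2), pos 1: p→z (+10), pos 2: a→c (+2), pos 3: c→m (+10) — repeating every 2. The shifts repeat in a cycle of length 2: positions 0,1,… shift by +2, +10, then the pattern repeats.
Applying it to proof: p+2=r, r+10=b, o+2=q, o+10=y, f+2=h.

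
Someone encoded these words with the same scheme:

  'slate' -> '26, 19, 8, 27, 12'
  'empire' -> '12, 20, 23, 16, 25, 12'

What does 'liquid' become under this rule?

The number is (letter's place in the alphabet, a=1) + 7.
Applying it to liquid: l=12→19, i=9→16, q=17→24, u=21→28, i=9→16, d=4→11.

19, 16, 24, 28, 16, 11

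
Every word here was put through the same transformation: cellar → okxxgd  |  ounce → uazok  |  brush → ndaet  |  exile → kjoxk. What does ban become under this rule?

The rule splits by letter class: vowels +6, consonants +12.
On ban: b(cons)+12=n, a(vowel)+6=g, n(cons)+12=z.

ngz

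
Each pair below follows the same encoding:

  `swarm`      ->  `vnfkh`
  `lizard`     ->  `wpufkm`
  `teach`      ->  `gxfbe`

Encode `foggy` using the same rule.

s(18)→v(21) and w(22)→n(13) fit y≡11x+5 (mod 26); the inverse of 11 mod 26 is 19. Each letter's alphabet position (a=0..z=25) is mapped through 11·x+5 mod 26 — an affine cipher.
On foggy: f(5)→11·5+5≡8=i; o(14)→11·14+5≡3=d; g(6)→11·6+5≡19=t; g(6)→11·6+5≡19=t; y(24)→11·24+5≡9=j (all mod 26).

idttj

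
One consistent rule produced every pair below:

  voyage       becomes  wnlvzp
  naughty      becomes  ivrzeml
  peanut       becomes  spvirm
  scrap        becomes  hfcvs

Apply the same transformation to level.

ypwpy

v(21)→w(22) and o(14)→n(13) fit y≡5x+21 (mod 26); the inverse of 5 mod 26 is 21. Each letter's alphabet position (a=0..z=25) is mapped through 5·x+21 mod 26 — an affine cipher.
For level: l(11)→5·11+21≡24=y; e(4)→5·4+21≡15=p; v(21)→5·21+21≡22=w; e(4)→5·4+21≡15=p; l(11)→5·11+21≡24=y (all mod 26).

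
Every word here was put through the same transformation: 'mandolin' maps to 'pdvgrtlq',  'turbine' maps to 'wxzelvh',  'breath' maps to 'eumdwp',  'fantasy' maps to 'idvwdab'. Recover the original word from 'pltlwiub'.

military

Shifts by position in mandolin: pos 0: m→p (+3), pos 1: a→d (+3), pos 2: n→v (+8), pos 3: d→g (+3), pos 4: o→r (+3), pos 5: l→t (+8) — repeating every 3. It's a Vigenère-style cipher with numeric key [3,3,8]: position i shifts by key[i mod 3].
Decoding pltlwiub: p−3=m, l−3=i, t−8=l, l−3=i, w−3=t, i−8=a, u−3=r, b−3=y.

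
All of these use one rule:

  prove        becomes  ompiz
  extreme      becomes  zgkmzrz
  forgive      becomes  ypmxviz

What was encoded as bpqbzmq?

p(15)→o(14) and r(17)→m(12) fit y≡25x+3 (mod 26); the inverse of 25 mod 26 is 25. Treating letters as 0–25, the rule is x ↦ 25x + 3 (mod 26).
Decoding bpqbzmq: b(1)→25·(1−3)≡2=c; p(15)→25·(15−3)≡14=o; q(16)→25·(16−3)≡13=n; b(1)→25·(1−3)≡2=c; z(25)→25·(25−3)≡4=e; m(12)→25·(12−3)≡17=r; q(16)→25·(16−3)≡13=n (all mod 26).

concern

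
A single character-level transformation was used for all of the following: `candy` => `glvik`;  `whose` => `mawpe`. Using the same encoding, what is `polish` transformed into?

The output letters match the input read backwards, each shifted +8: candy reversed is ydnac. Two steps: reverse the string, then apply a Caesar shift of +8.
On polish: reverse → hsilop; then shift: h+8=p, s+8=a, i+8=q, l+8=t, o+8=w, p+8=x.

paqtwx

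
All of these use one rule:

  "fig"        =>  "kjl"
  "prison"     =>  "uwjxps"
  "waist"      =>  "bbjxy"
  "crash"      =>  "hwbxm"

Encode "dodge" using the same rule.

The shift depends on letter class: consonant f→k is +5, but vowel i→j is +1. The rule splits by letter class: vowels +1, consonants +5.
For dodge: d(cons)+5=i, o(vowel)+1=p, d(cons)+5=i, g(cons)+5=l, e(vowel)+1=f.

ipilf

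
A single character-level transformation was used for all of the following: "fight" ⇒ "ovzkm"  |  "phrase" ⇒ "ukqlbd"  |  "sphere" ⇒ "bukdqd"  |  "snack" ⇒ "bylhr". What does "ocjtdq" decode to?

flower

Each letter's alphabet position (a=0..z=25) is mapped through 11·x+11 mod 26 — an affine cipher.
Undoing it on ocjtdq: o(14)→19·(14−11)≡5=f; c(2)→19·(2−11)≡11=l; j(9)→19·(9−11)≡14=o; t(19)→19·(19−11)≡22=w; d(3)→19·(3−11)≡4=e; q(16)→19·(16−11)≡17=r (all mod 26).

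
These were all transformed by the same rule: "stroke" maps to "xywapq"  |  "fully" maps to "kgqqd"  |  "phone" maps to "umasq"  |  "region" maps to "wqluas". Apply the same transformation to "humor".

The shift depends on letter class: consonant s→x is +5, but vowel o→a is +12. Vowels shift forward by 12 and consonants shift forward by 5.
On humor: h(cons)+5=m, u(vowel)+12=g, m(cons)+5=r, o(vowel)+12=a, r(cons)+5=w.

mgraw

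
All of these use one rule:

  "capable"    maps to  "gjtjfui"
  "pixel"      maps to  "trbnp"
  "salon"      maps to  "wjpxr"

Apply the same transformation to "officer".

The shifts repeat in a cycle of length 2: positions 0,1,… shift by +4, +9, then the pattern repeats.
Applying it to officer: o+4=s, f+9=o, f+4=j, i+9=r, c+4=g, e+9=n, r+4=v.

sojrgnv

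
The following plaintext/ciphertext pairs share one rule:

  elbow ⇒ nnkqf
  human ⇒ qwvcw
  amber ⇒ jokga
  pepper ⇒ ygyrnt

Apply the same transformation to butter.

kwcvnt

Shifts by position in elbow: pos 0: e→n (+9), pos 1: l→n (+2), pos 2: b→k (+9), pos 3: o→q (+2) — repeating every 2. It's a Vigenère-style cipher with numeric key [9,2]: position i shifts by key[i mod 2].
Applying it to butter: b+9=k, u+2=w, t+9=c, t+2=v, e+9=n, r+2=t.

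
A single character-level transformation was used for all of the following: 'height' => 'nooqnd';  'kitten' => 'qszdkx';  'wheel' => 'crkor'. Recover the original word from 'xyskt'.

Shifts by position in height: pos 0: h→n (+6), pos 1: e→o (+10), pos 2: i→o (+6), pos 3: g→q (+10) — repeating every 2. The shifts repeat in a cycle of length 2: positions 0,1,… shift by +6, +10, then the pattern repeats.
Undoing it on xyskt: x−6=r, y−10=o, s−6=m, k−10=a, t−6=n.

roman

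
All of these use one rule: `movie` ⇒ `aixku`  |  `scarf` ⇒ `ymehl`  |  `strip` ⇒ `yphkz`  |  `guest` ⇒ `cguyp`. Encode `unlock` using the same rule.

grjims

m(12)→a(0) and o(14)→i(8) fit y≡17x+4 (mod 26); the inverse of 17 mod 26 is 23. This is an affine cipher: with a=0,…,z=25, each position x becomes (17x+4) mod 26.
On unlock: u(20)→17·20+4≡6=g; n(13)→17·13+4≡17=r; l(11)→17·11+4≡9=j; o(14)→17·14+4≡8=i; c(2)→17·2+4≡12=m; k(10)→17·10+4≡18=s (all mod 26).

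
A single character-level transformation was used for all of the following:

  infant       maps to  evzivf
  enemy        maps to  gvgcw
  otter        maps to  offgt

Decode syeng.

Treating letters as 0–25, the rule is x ↦ 19x + 8 (mod 26).
Reversing it on syeng: s(18)→11·(18−8)≡6=g; y(24)→11·(24−8)≡20=u; e(4)→11·(4−8)≡8=i; n(13)→11·(13−8)≡3=d; g(6)→11·(6−8)≡4=e (all mod 26).

guide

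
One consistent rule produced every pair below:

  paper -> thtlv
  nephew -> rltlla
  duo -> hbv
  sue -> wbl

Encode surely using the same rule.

wbvlpc

The shift depends on letter class: consonant p→t is +4, but vowel a→h is +7. Two shifts are in play — +7 for a/e/i/o/u, +4 for every other letter.
On surely: s(cons)+4=w, u(vowel)+7=b, r(cons)+4=v, e(vowel)+7=l, l(cons)+4=p, y(cons)+4=c.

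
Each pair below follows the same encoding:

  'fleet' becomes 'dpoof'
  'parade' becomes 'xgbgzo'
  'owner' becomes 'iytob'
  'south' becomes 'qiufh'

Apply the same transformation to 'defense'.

Each letter's alphabet position (a=0..z=25) is mapped through 15·x+6 mod 26 — an affine cipher.
For defense: d(3)→15·3+6≡25=z; e(4)→15·4+6≡14=o; f(5)→15·5+6≡3=d; e(4)→15·4+6≡14=o; n(13)→15·13+6≡19=t; s(18)→15·18+6≡16=q; e(4)→15·4+6≡14=o (all mod 26).

zodotqo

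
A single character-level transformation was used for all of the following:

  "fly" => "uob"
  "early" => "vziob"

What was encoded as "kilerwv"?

provide

This is the alphabet-reversal cipher (Atbash): a becomes z, b becomes y, etc.
Decoding kilerwv: k↔p, i↔r, l↔o, e↔v, r↔i, w↔d, v↔e.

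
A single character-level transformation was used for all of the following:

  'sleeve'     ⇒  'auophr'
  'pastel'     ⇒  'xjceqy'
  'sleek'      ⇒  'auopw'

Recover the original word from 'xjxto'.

panic

In sleeve: s→a is +8, l→u is +9, e→o is +10, e→p is +11 — the shift increases by 1 each position. The shift increases by 1 at each position, starting from +8: 8, 9, 10, ….
Reversing it on xjxto: x−8=p, j−9=a, x−10=n, t−11=i, o−12=c.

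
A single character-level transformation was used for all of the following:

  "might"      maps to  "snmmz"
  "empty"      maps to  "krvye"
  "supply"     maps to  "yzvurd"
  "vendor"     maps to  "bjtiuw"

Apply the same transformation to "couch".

itahn

Shifts by position in might: pos 0: m→s (+6), pos 1: i→n (+5), pos 2: g→m (+6), pos 3: h→m (+5) — repeating every 2. It's a Vigenère-style cipher with numeric key [6,5]: position i shifts by key[i mod 2].
On couch: c+6=i, o+5=t, u+6=a, c+5=h, h+6=n.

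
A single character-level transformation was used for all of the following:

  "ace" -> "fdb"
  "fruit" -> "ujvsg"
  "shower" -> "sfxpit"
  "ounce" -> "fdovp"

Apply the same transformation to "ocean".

obfdp

Two steps: reverse the string, then apply a Caesar shift of +1.
On ocean: reverse → naeco; then shift: n+1=o, a+1=b, e+1=f, c+1=d, o+1=p.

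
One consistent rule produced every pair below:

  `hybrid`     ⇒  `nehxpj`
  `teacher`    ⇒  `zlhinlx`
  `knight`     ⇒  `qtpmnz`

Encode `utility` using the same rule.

bzprpze

The shift depends on letter class: consonant h→n is +6, but vowel i→p is +7. Vowels shift forward by 7 and consonants shift forward by 6.
On utility: u(vowel)+7=b, t(cons)+6=z, i(vowel)+7=p, l(cons)+6=r, i(vowel)+7=p, t(cons)+6=z, y(cons)+6=e.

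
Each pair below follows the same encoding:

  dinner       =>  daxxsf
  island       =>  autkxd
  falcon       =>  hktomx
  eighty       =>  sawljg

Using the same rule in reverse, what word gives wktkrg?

Treating letters as 0–25, the rule is x ↦ 15x + 10 (mod 26).
Reversing it on wktkrg: w(22)→7·(22−10)≡6=g; k(10)→7·(10−10)≡0=a; t(19)→7·(19−10)≡11=l; k(10)→7·(10−10)≡0=a; r(17)→7·(17−10)≡23=x; g(6)→7·(6−10)≡24=y (all mod 26).

galaxy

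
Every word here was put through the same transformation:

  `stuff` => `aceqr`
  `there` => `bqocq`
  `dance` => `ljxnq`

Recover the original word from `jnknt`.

beach

Each letter shifts forward by (position + 8), i.e. 8, 9, 10, … — the shift grows by one for each successive letter.
Decoding jnknt: j−8=b, n−9=e, k−10=a, n−11=c, t−12=h.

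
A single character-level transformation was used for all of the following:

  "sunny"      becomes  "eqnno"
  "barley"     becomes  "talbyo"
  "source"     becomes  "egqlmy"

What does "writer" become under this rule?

s(18)→e(4) and u(20)→q(16) fit y≡19x+0 (mod 26); the inverse of 19 mod 26 is 11. Treating letters as 0–25, the rule is x ↦ 19x + 0 (mod 26).
Applying it to writer: w(22)→19·22+0≡2=c; r(17)→19·17+0≡11=l; i(8)→19·8+0≡22=w; t(19)→19·19+0≡23=x; e(4)→19·4+0≡24=y; r(17)→19·17+0≡11=l (all mod 26).

clwxyl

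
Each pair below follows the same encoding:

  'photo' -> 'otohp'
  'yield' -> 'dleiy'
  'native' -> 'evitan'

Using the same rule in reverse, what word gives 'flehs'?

shelf

The output letters match the input read backwards: photo reversed is otohp. The word is simply reversed.
Undoing it on flehs: then reverse → shelf.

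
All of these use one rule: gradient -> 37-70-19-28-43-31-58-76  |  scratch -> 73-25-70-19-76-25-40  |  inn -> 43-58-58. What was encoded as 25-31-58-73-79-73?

census

g(#7)→37 and r(#18)→70: differences scale by 3, so n = 3·pos + 16. The formula is n = 3×(alphabet index, a=1) + 16.
Reversing it on 25-31-58-73-79-73: 25→(25−16)÷3=3=c, 31→(31−16)÷3=5=e, 58→(58−16)÷3=14=n, 73→(73−16)÷3=19=s, 79→(79−16)÷3=21=u, 73→(73−16)÷3=19=s.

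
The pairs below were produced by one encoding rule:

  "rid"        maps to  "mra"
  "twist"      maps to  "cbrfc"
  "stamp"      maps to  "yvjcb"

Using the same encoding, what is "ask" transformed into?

The output letters match the input read backwards, each shifted +9: rid reversed is dir. The word is reversed, then every letter is shifted forward by 9.
On ask: reverse → ksa; then shift: k+9=t, s+9=b, a+9=j.

tbj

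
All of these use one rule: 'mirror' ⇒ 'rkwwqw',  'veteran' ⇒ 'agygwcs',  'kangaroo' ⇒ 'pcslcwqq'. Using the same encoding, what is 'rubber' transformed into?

The shift depends on letter class: consonant m→r is +5, but vowel i→k is +2. Vowels shift forward by 2 and consonants shift forward by 5.
For rubber: r(cons)+5=w, u(vowel)+2=w, b(cons)+5=g, b(cons)+5=g, e(vowel)+2=g, r(cons)+5=w.

wwgggw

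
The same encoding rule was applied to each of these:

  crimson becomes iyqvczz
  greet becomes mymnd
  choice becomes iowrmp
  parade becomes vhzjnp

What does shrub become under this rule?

yozdl

In crimson: c→i is +6, r→y is +7, i→q is +8, m→v is +9 — the shift increases by 1 each position. Letter i (0-indexed) is shifted by i+6, so successive shifts are 6, 7, 8, ….
On shrub: s+6=y, h+7=o, r+8=z, u+9=d, b+10=l.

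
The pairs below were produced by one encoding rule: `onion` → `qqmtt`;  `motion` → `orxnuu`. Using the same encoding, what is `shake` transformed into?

In onion: o→q is +2, n→q is +3, i→m is +4, o→t is +5 — the shift increases by 1 each position. Each letter shifts forward by (position + 2), i.e. 2, 3, 4, … — the shift grows by one for each successive letter.
On shake: s+2=u, h+3=k, a+4=e, k+5=p, e+6=k.

ukepk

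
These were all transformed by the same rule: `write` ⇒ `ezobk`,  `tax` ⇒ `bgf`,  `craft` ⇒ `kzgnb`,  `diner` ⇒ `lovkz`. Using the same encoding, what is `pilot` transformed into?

The shift depends on letter class: consonant w→e is +8, but vowel i→o is +6. The rule splits by letter class: vowels +6, consonants +8.
On pilot: p(cons)+8=x, i(vowel)+6=o, l(cons)+8=t, o(vowel)+6=u, t(cons)+8=b.

xotub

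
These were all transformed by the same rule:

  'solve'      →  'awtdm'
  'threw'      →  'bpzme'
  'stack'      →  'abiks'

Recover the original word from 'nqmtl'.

Compare letters: s→a is +8, o→w is +8, l→t is +8 — a constant shift. Each letter is shifted forward by 8 in the alphabet (a Caesar shift of +8).
Undoing it on nqmtl: n−8=f, q−8=i, m−8=e, t−8=l, l−8=d.

field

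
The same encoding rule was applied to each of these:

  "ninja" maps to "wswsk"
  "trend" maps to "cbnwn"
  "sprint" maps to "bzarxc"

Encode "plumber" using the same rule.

yvdvlna

The shifts repeat in a cycle of length 3: positions 0,1,… shift by +9, +10, +9, then the pattern repeats.
For plumber: p+9=y, l+10=v, u+9=d, m+9=v, b+10=l, e+9=n, r+9=a.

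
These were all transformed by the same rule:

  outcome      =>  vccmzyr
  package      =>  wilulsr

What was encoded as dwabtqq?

worried

Each letter shifts forward by (position + 7), i.e. 7, 8, 9, … — the shift grows by one for each successive letter.
Decoding dwabtqq: d−7=w, w−8=o, a−9=r, b−10=r, t−11=i, q−12=e, q−13=d.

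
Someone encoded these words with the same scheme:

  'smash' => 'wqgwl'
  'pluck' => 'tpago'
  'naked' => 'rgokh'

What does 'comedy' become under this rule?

guqkhc

The shift depends on letter class: consonant s→w is +4, but vowel a→g is +6. Vowels shift forward by 6 and consonants shift forward by 4.
Applying it to comedy: c(cons)+4=g, o(vowel)+6=u, m(cons)+4=q, e(vowel)+6=k, d(cons)+4=h, y(cons)+4=c.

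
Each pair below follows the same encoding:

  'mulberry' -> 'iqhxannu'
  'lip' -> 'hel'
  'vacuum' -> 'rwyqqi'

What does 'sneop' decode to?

wrist

Compare letters: m→i is +22, u→q is +22, l→h is +22 — a constant shift. It's a constant shift of +22 (ROT22).
Undoing it on sneop: s−22=w, n−22=r, e−22=i, o−22=s, p−22=t.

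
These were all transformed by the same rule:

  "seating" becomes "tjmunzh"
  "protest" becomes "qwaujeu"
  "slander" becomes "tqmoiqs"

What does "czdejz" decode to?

Shifts by position in seating: pos 0: s→t (+1), pos 1: e→j (+5), pos 2: a→m (+12), pos 3: t→u (+1), pos 4: i→n (+5), pos 5: n→z (+12) — repeating every 3. The shifts repeat in a cycle of length 3: positions 0,1,… shift by +1, +5, +12, then the pattern repeats.
Decoding czdejz: c−1=b, z−5=u, d−12=r, e−1=d, j−5=e, z−12=n.

burden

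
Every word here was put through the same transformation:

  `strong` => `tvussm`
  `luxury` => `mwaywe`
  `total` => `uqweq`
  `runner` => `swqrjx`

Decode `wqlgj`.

voice

In strong: s→t is +1, t→v is +2, r→u is +3, o→s is +4 — the shift increases by 1 each position. Letter i (0-indexed) is shifted by i+1, so successive shifts are 1, 2, 3, ….
Reversing it on wqlgj: w−1=v, q−2=o, l−3=i, g−4=c, j−5=e.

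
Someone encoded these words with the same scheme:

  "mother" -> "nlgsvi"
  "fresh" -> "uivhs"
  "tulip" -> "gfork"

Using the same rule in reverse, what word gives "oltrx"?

Each letter is replaced by its mirror in the alphabet: a↔z, b↔y, c↔x, and so on (the Atbash cipher).
Decoding oltrx: o↔l, l↔o, t↔g, r↔i, x↔c.

logic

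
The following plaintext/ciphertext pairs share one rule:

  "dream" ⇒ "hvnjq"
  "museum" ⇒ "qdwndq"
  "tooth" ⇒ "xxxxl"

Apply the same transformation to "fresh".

Vowels shift forward by 9 and consonants shift forward by 4.
Applying it to fresh: f(cons)+4=j, r(cons)+4=v, e(vowel)+9=n, s(cons)+4=w, h(cons)+4=l.

jvnwl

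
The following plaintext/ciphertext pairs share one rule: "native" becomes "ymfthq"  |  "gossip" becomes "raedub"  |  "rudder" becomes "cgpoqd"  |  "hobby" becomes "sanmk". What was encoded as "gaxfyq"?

It's a Vigenère-style cipher with numeric key [11,12,12]: position i shifts by key[i mod 3].
Reversing it on gaxfyq: g−11=v, a−12=o, x−12=l, f−11=u, y−12=m, q−12=e.

volume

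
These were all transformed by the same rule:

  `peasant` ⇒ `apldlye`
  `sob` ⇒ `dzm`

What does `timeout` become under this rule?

etxpzfe

Compare letters: p→a is +11, e→p is +11, a→l is +11 — a constant shift. It's a constant shift of +11 (ROT11).
On timeout: t+11=e, i+11=t, m+11=x, e+11=p, o+11=z, u+11=f, t+11=e.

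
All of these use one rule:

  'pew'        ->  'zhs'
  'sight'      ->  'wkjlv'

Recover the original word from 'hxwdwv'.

statue

The word is reversed, then every letter is shifted forward by 3.
Decoding hxwdwv: shift back: h−3=e, x−3=u, w−3=t, d−3=a, w−3=t, v−3=s → eutats; then reverse → statue.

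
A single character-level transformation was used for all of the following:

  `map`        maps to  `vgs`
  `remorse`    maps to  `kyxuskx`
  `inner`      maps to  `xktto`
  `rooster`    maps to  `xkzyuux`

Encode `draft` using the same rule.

The output letters match the input read backwards, each shifted +6: map reversed is pam. Two steps: reverse the string, then apply a Caesar shift of +6.
Applying it to draft: reverse → tfard; then shift: t+6=z, f+6=l, a+6=g, r+6=x, d+6=j.

zlgxj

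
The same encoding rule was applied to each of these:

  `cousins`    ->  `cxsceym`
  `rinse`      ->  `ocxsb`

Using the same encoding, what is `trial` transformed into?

vksbd

The output letters match the input read backwards, each shifted +10: cousins reversed is snisuoc. Read the word backwards and shift each letter +10.
For trial: reverse → lairt; then shift: l+10=v, a+10=k, i+10=s, r+10=b, t+10=d.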